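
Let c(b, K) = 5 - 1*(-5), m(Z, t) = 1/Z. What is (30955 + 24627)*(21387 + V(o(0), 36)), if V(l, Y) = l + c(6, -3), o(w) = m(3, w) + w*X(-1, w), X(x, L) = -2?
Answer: 3567919744/3 ≈ 1.1893e+9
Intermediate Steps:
c(b, K) = 10 (c(b, K) = 5 + 5 = 10)
o(w) = ⅓ - 2*w (o(w) = 1/3 + w*(-2) = ⅓ - 2*w)
V(l, Y) = 10 + l (V(l, Y) = l + 10 = 10 + l)
(30955 + 24627)*(21387 + V(o(0), 36)) = (30955 + 24627)*(21387 + (10 + (⅓ - 2*0))) = 55582*(21387 + (10 + (⅓ + 0))) = 55582*(21387 + (10 + ⅓)) = 55582*(21387 + 31/3) = 55582*(64192/3) = 3567919744/3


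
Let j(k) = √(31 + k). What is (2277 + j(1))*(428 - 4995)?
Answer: -10399059 - 18268*√2 ≈ -1.0425e+7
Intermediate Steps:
(2277 + j(1))*(428 - 4995) = (2277 + √(31 + 1))*(428 - 4995) = (2277 + √32)*(-4567) = (2277 + 4*√2)*(-4567) = -10399059 - 18268*√2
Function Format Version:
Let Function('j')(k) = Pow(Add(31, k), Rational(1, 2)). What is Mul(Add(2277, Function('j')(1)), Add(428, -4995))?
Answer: Add(-10399059, Mul(-18268, Pow(2, Rational(1, 2)))) ≈ -1.0425e+7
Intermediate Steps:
Mul(Add(2277, Function('j')(1)), Add(428, -4995)) = Mul(Add(2277, Pow(Add(31, 1), Rational(1, 2))), Add(428, -4995)) = Mul(Add(2277, Pow(32, Rational(1, 2))), -4567) = Mul(Add(2277, Mul(4, Pow(2, Rational(1, 2)))), -4567) = Add(-10399059, Mul(-18268, Pow(2, Rational(1, 2))))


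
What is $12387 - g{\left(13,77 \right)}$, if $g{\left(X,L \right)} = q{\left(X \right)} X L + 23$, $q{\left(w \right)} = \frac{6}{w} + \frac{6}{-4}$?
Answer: $\frac{26807}{2} \approx 13404.0$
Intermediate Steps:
$q{\left(w \right)} = - \frac{3}{2} + \frac{6}{w}$ ($q{\left(w \right)} = \frac{6}{w} + 6 \left(- \frac{1}{4}\right) = \frac{6}{w} - \frac{3}{2} = - \frac{3}{2} + \frac{6}{w}$)
$g{\left(X,L \right)} = 23 + L X \left(- \frac{3}{2} + \frac{6}{X}\right)$ ($g{\left(X,L \right)} = \left(- \frac{3}{2} + \frac{6}{X}\right) X L + 23 = X \left(- \frac{3}{2} + \frac{6}{X}\right) L + 23 = L X \left(- \frac{3}{2} + \frac{6}{X}\right) + 23 = 23 + L X \left(- \frac{3}{2} + \frac{6}{X}\right)$)
$12387 - g{\left(13,77 \right)} = 12387 - \left(23 - \frac{231 \left(-4 + 13\right)}{2}\right) = 12387 - \left(23 - \frac{231}{2} \cdot 9\right) = 12387 - \left(23 - \frac{2079}{2}\right) = 12387 - - \frac{2033}{2} = 12387 + \frac{2033}{2} = \frac{26807}{2}$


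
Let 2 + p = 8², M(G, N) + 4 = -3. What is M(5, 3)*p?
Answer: -434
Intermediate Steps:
M(G, N) = -7 (M(G, N) = -4 - 3 = -7)
p = 62 (p = -2 + 8² = -2 + 64 = 62)
M(5, 3)*p = -7*62 = -434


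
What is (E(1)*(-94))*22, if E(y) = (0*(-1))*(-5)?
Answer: 0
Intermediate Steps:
E(y) = 0 (E(y) = 0*(-5) = 0)
(E(1)*(-94))*22 = (0*(-94))*22 = 0*22 = 0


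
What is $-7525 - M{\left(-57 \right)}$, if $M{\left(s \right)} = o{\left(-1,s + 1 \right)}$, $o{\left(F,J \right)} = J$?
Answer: $-7469$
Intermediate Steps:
$M{\left(s \right)} = 1 + s$ ($M{\left(s \right)} = s + 1 = 1 + s$)
$-7525 - M{\left(-57 \right)} = -7525 - \left(1 - 57\right) = -7525 - -56 = -7525 + 56 = -7469$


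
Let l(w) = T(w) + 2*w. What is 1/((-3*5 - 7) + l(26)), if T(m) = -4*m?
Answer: -1/74 ≈ -0.013514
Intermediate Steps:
l(w) = -2*w (l(w) = -4*w + 2*w = -2*w)
1/((-3*5 - 7) + l(26)) = 1/((-3*5 - 7) - 2*26) = 1/((-15 - 7) - 52) = 1/(-22 - 52) = 1/(-74) = -1/74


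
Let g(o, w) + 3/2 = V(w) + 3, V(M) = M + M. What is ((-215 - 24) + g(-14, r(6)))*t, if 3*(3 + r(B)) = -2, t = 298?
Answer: -218881/3 ≈ -72960.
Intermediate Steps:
r(B) = -11/3 (r(B) = -3 + (1/3)*(-2) = -3 - 2/3 = -11/3)
V(M) = 2*M
g(o, w) = 3/2 + 2*w (g(o, w) = -3/2 + (2*w + 3) = -3/2 + (3 + 2*w) = 3/2 + 2*w)
((-215 - 24) + g(-14, r(6)))*t = ((-215 - 24) + (3/2 + 2*(-11/3)))*298 = (-239 + (3/2 - 22/3))*298 = (-239 - 35/6)*298 = -1469/6*298 = -218881/3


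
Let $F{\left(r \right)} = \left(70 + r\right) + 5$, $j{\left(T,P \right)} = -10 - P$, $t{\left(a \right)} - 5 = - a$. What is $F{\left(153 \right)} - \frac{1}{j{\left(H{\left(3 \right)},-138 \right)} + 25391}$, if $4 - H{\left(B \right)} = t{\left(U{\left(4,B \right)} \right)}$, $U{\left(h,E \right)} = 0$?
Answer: $\frac{5818331}{25519} \approx 228.0$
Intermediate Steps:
$t{\left(a \right)} = 5 - a$
$H{\left(B \right)} = -1$ ($H{\left(B \right)} = 4 - \left(5 - 0\right) = 4 - \left(5 + 0\right) = 4 - 5 = -1$)
$F{\left(r \right)} = 75 + r$
$F{\left(153 \right)} - \frac{1}{j{\left(H{\left(3 \right)},-138 \right)} + 25391} = \left(75 + 153\right) - \frac{1}{\left(-10 - -138\right) + 25391} = 228 - \frac{1}{\left(-10 + 138\right) + 25391} = 228 - \frac{1}{128 + 25391} = 228 - \frac{1}{25519} = \frac{5818331}{25519}$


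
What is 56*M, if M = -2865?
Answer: -160440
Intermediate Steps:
56*M = 56*(-2865) = -160440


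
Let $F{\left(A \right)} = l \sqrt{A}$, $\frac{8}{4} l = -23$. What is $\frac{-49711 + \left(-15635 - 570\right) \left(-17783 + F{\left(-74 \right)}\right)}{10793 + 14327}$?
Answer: $\frac{72030951}{6280} + \frac{74543 i \sqrt{74}}{10048} \approx 11470.0 + 63.818 i$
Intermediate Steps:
$l = - \frac{23}{2}$ ($l = \frac{1}{2} \left(-23\right) = - \frac{23}{2} \approx -11.5$)
$F{\left(A \right)} = - \frac{23 \sqrt{A}}{2}$
$\frac{-49711 + \left(-15635 - 570\right) \left(-17783 + F{\left(-74 \right)}\right)}{10793 + 14327} = \frac{-49711 + \left(-15635 - 570\right) \left(-17783 - \frac{23 \sqrt{-74}}{2}\right)}{10793 + 14327} = \frac{-49711 - 16205 \left(-17783 - \frac{23 i \sqrt{74}}{2}\right)}{25120} = \left(-49711 - 16205 \left(-17783 - \frac{23 i \sqrt{74}}{2}\right)\right) \frac{1}{25120} = \left(-49711 + \left(288173515 + \frac{372715 i \sqrt{74}}{2}\right)\right) \frac{1}{25120} = \left(288123804 + \frac{372715 i \sqrt{74}}{2}\right) \frac{1}{25120} = \frac{72030951}{6280} + \frac{74543 i \sqrt{74}}{10048}$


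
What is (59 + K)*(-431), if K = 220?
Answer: -120249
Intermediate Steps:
(59 + K)*(-431) = (59 + 220)*(-431) = 279*(-431) = -120249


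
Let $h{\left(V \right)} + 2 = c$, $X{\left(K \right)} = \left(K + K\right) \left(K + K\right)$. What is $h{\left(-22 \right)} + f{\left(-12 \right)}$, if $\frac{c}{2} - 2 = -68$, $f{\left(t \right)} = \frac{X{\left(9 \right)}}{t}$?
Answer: $-161$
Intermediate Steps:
$X{\left(K \right)} = 4 K^{2}$ ($X{\left(K \right)} = 2 K 2 K = 4 K^{2}$)
$f{\left(t \right)} = \frac{324}{t}$ ($f{\left(t \right)} = \frac{4 \cdot 9^{2}}{t} = \frac{4 \cdot 81}{t} = \frac{324}{t}$)
$c = -132$ ($c = 4 + 2 \left(-68\right) = 4 - 136 = -132$)
$h{\left(V \right)} = -134$ ($h{\left(V \right)} = -2 - 132 = -134$)
$h{\left(-22 \right)} + f{\left(-12 \right)} = -134 + \frac{324}{-12} = -134 + 324 \left(- \frac{1}{12}\right) = -134 - 27 = -161$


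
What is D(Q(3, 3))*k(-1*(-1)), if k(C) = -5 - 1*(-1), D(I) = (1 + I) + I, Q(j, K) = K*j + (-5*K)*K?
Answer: 284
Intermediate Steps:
Q(j, K) = -5*K**2 + K*j (Q(j, K) = K*j - 5*K**2 = -5*K**2 + K*j)
D(I) = 1 + 2*I
k(C) = -4 (k(C) = -5 + 1 = -4)
D(Q(3, 3))*k(-1*(-1)) = (1 + 2*(3*(3 - 5*3)))*(-4) = (1 + 2*(3*(3 - 15)))*(-4) = (1 + 2*(3*(-12)))*(-4) = (1 + 2*(-36))*(-4) = (1 - 72)*(-4) = -71*(-4) = 284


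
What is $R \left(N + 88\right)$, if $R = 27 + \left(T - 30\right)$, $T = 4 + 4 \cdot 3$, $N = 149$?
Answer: $3081$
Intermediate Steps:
$T = 16$ ($T = 4 + 12 = 16$)
$R = 13$ ($R = 27 + \left(16 - 30\right) = 27 - 14 = 13$)
$R \left(N + 88\right) = 13 \left(149 + 88\right) = 13 \cdot 237 = 3081$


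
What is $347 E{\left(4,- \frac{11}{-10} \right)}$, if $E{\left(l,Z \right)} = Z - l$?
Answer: $- \frac{10063}{10} \approx -1006.3$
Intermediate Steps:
$347 E{\left(4,- \frac{11}{-10} \right)} = 347 \left(- \frac{11}{-10} - 4\right) = 347 \left(\left(-11\right) \left(- \frac{1}{10}\right) - 4\right) = 347 \left(\frac{11}{10} - 4\right) = 347 \left(- \frac{29}{10}\right) = - \frac{10063}{10}$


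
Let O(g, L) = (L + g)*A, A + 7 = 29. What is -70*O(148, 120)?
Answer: -412720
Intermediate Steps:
A = 22 (A = -7 + 29 = 22)
O(g, L) = 22*L + 22*g (O(g, L) = (L + g)*22 = 22*L + 22*g)
-70*O(148, 120) = -70*(22*120 + 22*148) = -70*(2640 + 3256) = -70*5896 = -412720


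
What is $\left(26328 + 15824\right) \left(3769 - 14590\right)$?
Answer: $-456126792$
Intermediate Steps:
$\left(26328 + 15824\right) \left(3769 - 14590\right) = 42152 \left(-10821\right) = -456126792$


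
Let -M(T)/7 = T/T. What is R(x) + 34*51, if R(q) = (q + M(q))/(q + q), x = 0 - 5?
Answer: 8676/5 ≈ 1735.2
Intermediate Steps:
M(T) = -7 (M(T) = -7*T/T = -7*1 = -7)
x = -5
R(q) = (-7 + q)/(2*q) (R(q) = (q - 7)/(q + q) = (-7 + q)/((2*q)) = (1/(2*q))*(-7 + q) = (-7 + q)/(2*q))
R(x) + 34*51 = (½)*(-7 - 5)/(-5) + 34*51 = (½)*(-⅕)*(-12) + 1734 = 6/5 + 1734 = 8676/5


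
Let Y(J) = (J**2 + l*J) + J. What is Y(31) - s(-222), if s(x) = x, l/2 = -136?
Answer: -7218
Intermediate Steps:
l = -272 (l = 2*(-136) = -272)
Y(J) = J**2 - 271*J (Y(J) = (J**2 - 272*J) + J = J**2 - 271*J)
Y(31) - s(-222) = 31*(-271 + 31) - 1*(-222) = 31*(-240) + 222 = -7440 + 222 = -7218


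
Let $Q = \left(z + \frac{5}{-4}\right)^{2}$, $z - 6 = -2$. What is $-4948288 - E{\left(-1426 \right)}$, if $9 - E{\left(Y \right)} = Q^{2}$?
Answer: $- \frac{1266749391}{256} \approx -4.9482 \cdot 10^{6}$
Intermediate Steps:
$z = 4$ ($z = 6 - 2 = 4$)
$Q = \frac{121}{16}$ ($Q = \left(4 + \frac{5}{-4}\right)^{2} = \left(4 + 5 \left(- \frac{1}{4}\right)\right)^{2} = \left(4 - \frac{5}{4}\right)^{2} = \left(\frac{11}{4}\right)^{2} = \frac{121}{16} \approx 7.5625$)
$E{\left(Y \right)} = - \frac{12337}{256}$ ($E{\left(Y \right)} = 9 - \left(\frac{121}{16}\right)^{2} = 9 - \frac{14641}{256} = - \frac{12337}{256}$)
$-4948288 - E{\left(-1426 \right)} = -4948288 - - \frac{12337}{256} = -4948288 + \frac{12337}{256} = - \frac{1266749391}{256}$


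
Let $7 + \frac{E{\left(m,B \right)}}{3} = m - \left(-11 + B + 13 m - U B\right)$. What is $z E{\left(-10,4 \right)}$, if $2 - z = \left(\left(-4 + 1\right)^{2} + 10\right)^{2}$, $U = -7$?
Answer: $-99084$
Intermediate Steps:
$E{\left(m,B \right)} = 12 - 36 m - 24 B$ ($E{\left(m,B \right)} = -21 + 3 \left(m - \left(-11 + 8 B + 13 m\right)\right) = -21 + 3 \left(11 - 12 m - 8 B\right) = -21 - \left(-33 + 24 B + 36 m\right) = 12 - 36 m - 24 B$)
$z = -359$ ($z = 2 - \left(\left(-4 + 1\right)^{2} + 10\right)^{2} = 2 - \left(\left(-3\right)^{2} + 10\right)^{2} = 2 - \left(9 + 10\right)^{2} = 2 - 19^{2} = 2 - 361 = -359$)
$z E{\left(-10,4 \right)} = - 359 \left(12 - -360 - 96\right) = - 359 \left(12 + 360 - 96\right) = \left(-359\right) 276 = -99084$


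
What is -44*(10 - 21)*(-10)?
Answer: -4840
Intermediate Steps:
-44*(10 - 21)*(-10) = -44*(-11)*(-10) = 484*(-10) = -4840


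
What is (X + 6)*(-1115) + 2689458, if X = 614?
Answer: 1998158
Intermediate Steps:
(X + 6)*(-1115) + 2689458 = (614 + 6)*(-1115) + 2689458 = 620*(-1115) + 2689458 = -691300 + 2689458 = 1998158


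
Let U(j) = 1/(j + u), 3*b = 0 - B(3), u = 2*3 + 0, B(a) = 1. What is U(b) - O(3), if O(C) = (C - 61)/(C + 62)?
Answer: 1181/1105 ≈ 1.0688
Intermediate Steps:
O(C) = (-61 + C)/(62 + C)
u = 6 (u = 6 + 0 = 6)
b = -⅓ (b = (0 - 1*1)/3 = (0 - 1)/3 = (⅓)*(-1) = -⅓ ≈ -0.33333)
U(j) = 1/(6 + j) (U(j) = 1/(j + 6) = 1/(6 + j))
U(b) - O(3) = 1/(6 - ⅓) - (-61 + 3)/(62 + 3) = 1/(17/3) - (-58)/65 = 3/17 - (-58)/65 = 3/17 - 1*(-58/65) = 3/17 + 58/65 = 1181/1105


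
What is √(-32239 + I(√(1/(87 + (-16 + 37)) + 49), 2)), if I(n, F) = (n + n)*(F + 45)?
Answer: √(-290151 + 47*√15879)/3 ≈ 177.71*I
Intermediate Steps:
I(n, F) = 2*n*(45 + F) (I(n, F) = (2*n)*(45 + F) = 2*n*(45 + F))
√(-32239 + I(√(1/(87 + (-16 + 37)) + 49), 2)) = √(-32239 + 2*√(1/(87 + (-16 + 37)) + 49)*(45 + 2)) = √(-32239 + 2*√(1/(87 + 21) + 49)*47) = √(-32239 + 2*√(1/108 + 49)*47) = √(-32239 + 2*√(5293/108)*47) = √(-32239 + 2*(√15879/18)*47) = √(-32239 + 47*√15879/9)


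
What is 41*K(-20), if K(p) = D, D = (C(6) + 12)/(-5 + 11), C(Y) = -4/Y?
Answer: 697/9 ≈ 77.444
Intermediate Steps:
D = 17/9 (D = (-4/6 + 12)/(-5 + 11) = (-4*⅙ + 12)/6 = (-⅔ + 12)*(⅙) = (34/3)*(⅙) = 17/9 ≈ 1.8889)
K(p) = 17/9
41*K(-20) = 41*(17/9) = 697/9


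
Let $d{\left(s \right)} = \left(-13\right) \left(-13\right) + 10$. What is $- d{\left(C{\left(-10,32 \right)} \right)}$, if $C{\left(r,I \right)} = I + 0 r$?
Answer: $-179$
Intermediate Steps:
$C{\left(r,I \right)} = I$ ($C{\left(r,I \right)} = I + 0 = I$)
$d{\left(s \right)} = 179$ ($d{\left(s \right)} = 169 + 10 = 179$)
$- d{\left(C{\left(-10,32 \right)} \right)} = \left(-1\right) 179 = -179$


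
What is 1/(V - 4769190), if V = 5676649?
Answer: 1/907459 ≈ 1.1020e-6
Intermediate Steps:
1/(V - 4769190) = 1/(5676649 - 4769190) = 1/907459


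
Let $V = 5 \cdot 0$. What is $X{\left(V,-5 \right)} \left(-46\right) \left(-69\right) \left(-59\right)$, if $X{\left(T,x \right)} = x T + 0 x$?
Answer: $0$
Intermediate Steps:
$V = 0$
$X{\left(T,x \right)} = T x$ ($X{\left(T,x \right)} = T x + 0 = T x$)
$X{\left(V,-5 \right)} \left(-46\right) \left(-69\right) \left(-59\right) = 0 \left(-5\right) \left(-46\right) \left(-69\right) \left(-59\right) = 0 \cdot 3174 \left(-59\right) = 0 \left(-187266\right) = 0$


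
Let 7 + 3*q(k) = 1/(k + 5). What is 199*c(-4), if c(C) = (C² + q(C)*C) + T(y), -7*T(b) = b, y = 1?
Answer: 33233/7 ≈ 4747.6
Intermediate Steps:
T(b) = -b/7
q(k) = -7/3 + 1/(3*(5 + k)) (q(k) = -7/3 + 1/(3*(k + 5)) = -7/3 + 1/(3*(5 + k)))
c(C) = -⅐ + C² + C*(-34 - 7*C)/(3*(5 + C)) (c(C) = (C² + ((-34 - 7*C)/(3*(5 + C)))*C) - ⅐*1 = (C² + C*(-34 - 7*C)/(3*(5 + C))) - ⅐ = -⅐ + C² + C*(-34 - 7*C)/(3*(5 + C)))
199*c(-4) = 199*((-15 - 241*(-4) + 21*(-4)³ + 56*(-4)²)/(21*(5 - 4))) = 199*((1/21)*(-15 + 964 + 21*(-64) + 56*16)/1) = 199*((1/21)*1*(-15 + 964 - 1344 + 896)) = 199*((1/21)*1*501) = 199*(167/7) = 33233/7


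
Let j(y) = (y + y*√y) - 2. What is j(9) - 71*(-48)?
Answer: 3442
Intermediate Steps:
j(y) = -2 + y + y^(3/2) (j(y) = (y + y^(3/2)) - 2 = -2 + y + y^(3/2))
j(9) - 71*(-48) = (-2 + 9 + 9^(3/2)) - 71*(-48) = (-2 + 9 + 27) + 3408 = 34 + 3408 = 3442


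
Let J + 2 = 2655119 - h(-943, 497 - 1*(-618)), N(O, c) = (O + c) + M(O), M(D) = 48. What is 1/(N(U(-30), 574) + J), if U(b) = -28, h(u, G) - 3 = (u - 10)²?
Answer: 1/1747499 ≈ 5.7225e-7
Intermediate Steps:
h(u, G) = 3 + (-10 + u)² (h(u, G) = 3 + (u - 10)² = 3 + (-10 + u)²)
N(O, c) = 48 + O + c (N(O, c) = (O + c) + 48 = 48 + O + c)
J = 1746905 (J = -2 + (2655119 - (3 + (-10 - 943)²)) = -2 + (2655119 - (3 + (-953)²)) = -2 + (2655119 - (3 + 908209)) = -2 + (2655119 - 1*908212) = -2 + (2655119 - 908212) = -2 + 1746907 = 1746905)
1/(N(U(-30), 574) + J) = 1/((48 - 28 + 574) + 1746905) = 1/(594 + 1746905) = 1/1747499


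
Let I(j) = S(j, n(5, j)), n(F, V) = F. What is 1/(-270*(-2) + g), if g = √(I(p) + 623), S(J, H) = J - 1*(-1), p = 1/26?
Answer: 2808/1513075 - √16874/1513075 ≈ 0.0017700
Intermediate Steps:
p = 1/26 (p = 1*(1/26) = 1/26 ≈ 0.038462)
S(J, H) = 1 + J (S(J, H) = J + 1 = 1 + J)
I(j) = 1 + j
g = 5*√16874/26 (g = √((1 + 1/26) + 623) = √(27/26 + 623) = √(16225/26) = 5*√16874/26 ≈ 24.981)
1/(-270*(-2) + g) = 1/(-270*(-2) + 5*√16874/26) = 1/(540 + 5*√16874/26)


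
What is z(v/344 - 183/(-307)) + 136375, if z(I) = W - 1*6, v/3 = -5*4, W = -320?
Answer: 136049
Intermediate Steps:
v = -60 (v = 3*(-5*4) = 3*(-20) = -60)
z(I) = -326 (z(I) = -320 - 1*6 = -320 - 6 = -326)
z(v/344 - 183/(-307)) + 136375 = -326 + 136375 = 136049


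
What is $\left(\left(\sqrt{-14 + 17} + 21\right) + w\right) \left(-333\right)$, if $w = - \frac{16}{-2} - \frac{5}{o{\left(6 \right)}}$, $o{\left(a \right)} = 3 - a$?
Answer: $-10212 - 333 \sqrt{3} \approx -10789.0$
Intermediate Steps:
$w = \frac{29}{3}$ ($w = - \frac{16}{-2} - \frac{5}{3 - 6} = \left(-16\right) \left(- \frac{1}{2}\right) - \frac{5}{3 - 6} = 8 - \frac{5}{-3} = 8 - - \frac{5}{3} = 8 + \frac{5}{3} = \frac{29}{3} \approx 9.6667$)
$\left(\left(\sqrt{-14 + 17} + 21\right) + w\right) \left(-333\right) = \left(\left(\sqrt{-14 + 17} + 21\right) + \frac{29}{3}\right) \left(-333\right) = \left(\left(\sqrt{3} + 21\right) + \frac{29}{3}\right) \left(-333\right) = \left(\left(21 + \sqrt{3}\right) + \frac{29}{3}\right) \left(-333\right) = \left(\frac{92}{3} + \sqrt{3}\right) \left(-333\right) = -10212 - 333 \sqrt{3}$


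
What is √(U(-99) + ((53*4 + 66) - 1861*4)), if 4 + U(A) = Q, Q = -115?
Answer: I*√7285 ≈ 85.352*I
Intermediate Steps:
U(A) = -119 (U(A) = -4 - 115 = -119)
√(U(-99) + ((53*4 + 66) - 1861*4)) = √(-119 + ((53*4 + 66) - 1861*4)) = √(-119 + ((212 + 66) - 1*7444)) = √(-119 + (278 - 7444)) = √(-119 - 7166) = √(-7285) = I*√7285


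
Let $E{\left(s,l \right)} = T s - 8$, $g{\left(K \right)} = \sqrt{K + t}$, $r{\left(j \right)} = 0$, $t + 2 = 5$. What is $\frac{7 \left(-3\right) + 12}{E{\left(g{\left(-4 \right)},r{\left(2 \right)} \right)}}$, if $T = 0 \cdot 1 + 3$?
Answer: $\frac{72}{73} + \frac{27 i}{73} \approx 0.9863 + 0.36986 i$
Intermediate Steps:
$t = 3$ ($t = -2 + 5 = 3$)
$T = 3$ ($T = 0 + 3 = 3$)
$g{\left(K \right)} = \sqrt{3 + K}$ ($g{\left(K \right)} = \sqrt{K + 3} = \sqrt{3 + K}$)
$E{\left(s,l \right)} = -8 + 3 s$ ($E{\left(s,l \right)} = 3 s - 8 = -8 + 3 s$)
$\frac{7 \left(-3\right) + 12}{E{\left(g{\left(-4 \right)},r{\left(2 \right)} \right)}} = \frac{7 \left(-3\right) + 12}{-8 + 3 \sqrt{3 - 4}} = \frac{-21 + 12}{-8 + 3 \sqrt{-1}} = - \frac{9}{-8 + 3 i} = - 9 \frac{-8 - 3 i}{73} = - \frac{9 \left(-8 - 3 i\right)}{73}$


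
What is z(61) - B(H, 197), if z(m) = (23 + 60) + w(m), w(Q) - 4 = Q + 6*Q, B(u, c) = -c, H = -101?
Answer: 711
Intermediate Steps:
w(Q) = 4 + 7*Q (w(Q) = 4 + (Q + 6*Q) = 4 + 7*Q)
z(m) = 87 + 7*m (z(m) = (23 + 60) + (4 + 7*m) = 83 + (4 + 7*m) = 87 + 7*m)
z(61) - B(H, 197) = (87 + 7*61) - (-1)*197 = (87 + 427) - 1*(-197) = 514 + 197 = 711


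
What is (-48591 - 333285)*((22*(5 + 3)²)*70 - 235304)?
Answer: 52219251744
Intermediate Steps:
(-48591 - 333285)*((22*(5 + 3)²)*70 - 235304) = -381876*((22*8²)*70 - 235304) = -381876*((22*64)*70 - 235304) = -381876*(1408*70 - 235304) = -381876*(98560 - 235304) = -381876*(-136744) = 52219251744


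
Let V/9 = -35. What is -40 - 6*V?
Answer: 1850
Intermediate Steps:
V = -315 (V = 9*(-35) = -315)
-40 - 6*V = -40 - 6*(-315) = -40 + 1890 = 1850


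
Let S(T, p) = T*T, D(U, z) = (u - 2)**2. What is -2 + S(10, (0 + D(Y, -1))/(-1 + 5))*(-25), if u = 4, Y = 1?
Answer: -2502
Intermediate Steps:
D(U, z) = 4 (D(U, z) = (4 - 2)**2 = 2**2 = 4)
S(T, p) = T**2
-2 + S(10, (0 + D(Y, -1))/(-1 + 5))*(-25) = -2 + 10**2*(-25) = -2 + 100*(-25) = -2 - 2500 = -2502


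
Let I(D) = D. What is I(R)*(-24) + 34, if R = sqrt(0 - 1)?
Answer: 34 - 24*I ≈ 34.0 - 24.0*I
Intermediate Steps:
R = I (R = sqrt(-1) = I ≈ 1.0*I)
I(R)*(-24) + 34 = I*(-24) + 34 = -24*I + 34 = 34 - 24*I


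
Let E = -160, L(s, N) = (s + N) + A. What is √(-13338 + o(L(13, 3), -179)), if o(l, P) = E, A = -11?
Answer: I*√13498 ≈ 116.18*I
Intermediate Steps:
L(s, N) = -11 + N + s (L(s, N) = (s + N) - 11 = (N + s) - 11 = -11 + N + s)
o(l, P) = -160
√(-13338 + o(L(13, 3), -179)) = √(-13338 - 160) = √(-13498) = I*√13498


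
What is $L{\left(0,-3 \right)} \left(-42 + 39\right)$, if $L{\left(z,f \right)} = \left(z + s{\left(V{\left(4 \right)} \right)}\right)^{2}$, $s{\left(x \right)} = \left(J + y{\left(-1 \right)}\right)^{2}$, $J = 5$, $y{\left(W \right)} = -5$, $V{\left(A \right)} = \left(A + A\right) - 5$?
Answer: $0$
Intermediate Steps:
$V{\left(A \right)} = -5 + 2 A$ ($V{\left(A \right)} = 2 A - 5 = -5 + 2 A$)
$s{\left(x \right)} = 0$ ($s{\left(x \right)} = \left(5 - 5\right)^{2} = 0^{2} = 0$)
$L{\left(z,f \right)} = z^{2}$ ($L{\left(z,f \right)} = \left(z + 0\right)^{2} = z^{2}$)
$L{\left(0,-3 \right)} \left(-42 + 39\right) = 0^{2} \left(-42 + 39\right) = 0 \left(-3\right) = 0$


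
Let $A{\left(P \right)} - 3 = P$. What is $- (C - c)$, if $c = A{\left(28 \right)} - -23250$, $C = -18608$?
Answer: $41889$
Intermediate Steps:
$A{\left(P \right)} = 3 + P$
$c = 23281$ ($c = \left(3 + 28\right) - -23250 = 31 + 23250 = 23281$)
$- (C - c) = - (-18608 - 23281) = \left(-1\right) \left(-41889\right) = 41889$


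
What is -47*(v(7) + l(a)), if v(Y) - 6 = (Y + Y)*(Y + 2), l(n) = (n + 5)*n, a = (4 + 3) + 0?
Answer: -10152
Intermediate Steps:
a = 7 (a = 7 + 0 = 7)
l(n) = n*(5 + n) (l(n) = (5 + n)*n = n*(5 + n))
v(Y) = 6 + 2*Y*(2 + Y) (v(Y) = 6 + (Y + Y)*(Y + 2) = 6 + (2*Y)*(2 + Y) = 6 + 2*Y*(2 + Y))
-47*(v(7) + l(a)) = -47*((6 + 2*7² + 4*7) + 7*(5 + 7)) = -47*((6 + 2*49 + 28) + 7*12) = -47*((6 + 98 + 28) + 84) = -47*(132 + 84) = -47*216 = -10152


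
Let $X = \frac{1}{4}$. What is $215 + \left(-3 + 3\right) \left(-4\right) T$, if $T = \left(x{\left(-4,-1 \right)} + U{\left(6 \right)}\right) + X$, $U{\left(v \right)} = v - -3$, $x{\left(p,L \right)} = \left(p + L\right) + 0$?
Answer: $215$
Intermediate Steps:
$x{\left(p,L \right)} = L + p$ ($x{\left(p,L \right)} = \left(L + p\right) + 0 = L + p$)
$U{\left(v \right)} = 3 + v$ ($U{\left(v \right)} = v + 3 = 3 + v$)
$X = \frac{1}{4} \approx 0.25$
$T = \frac{17}{4}$ ($T = \left(\left(-1 - 4\right) + \left(3 + 6\right)\right) + \frac{1}{4} = \left(-5 + 9\right) + \frac{1}{4} = 4 + \frac{1}{4} = \frac{17}{4} \approx 4.25$)
$215 + \left(-3 + 3\right) \left(-4\right) T = 215 + \left(-3 + 3\right) \left(-4\right) \frac{17}{4} = 215 + 0 \left(-4\right) \frac{17}{4} = 215 + 0 \cdot \frac{17}{4} = 215 + 0 = 215$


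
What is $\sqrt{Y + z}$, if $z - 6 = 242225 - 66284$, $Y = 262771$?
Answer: $\sqrt{438718} \approx 662.36$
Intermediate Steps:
$z = 175947$ ($z = 6 + \left(242225 - 66284\right) = 6 + 175941 = 175947$)
$\sqrt{Y + z} = \sqrt{262771 + 175947} = \sqrt{438718}$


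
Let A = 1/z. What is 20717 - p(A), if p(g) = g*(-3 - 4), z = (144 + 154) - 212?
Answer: 1781669/86 ≈ 20717.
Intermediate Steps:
z = 86 (z = 298 - 212 = 86)
A = 1/86 ≈ 0.011628
p(g) = -7*g (p(g) = g*(-7) = -7*g)
20717 - p(A) = 20717 - (-7)/86 = 20717 - 1*(-7/86) = 20717 + 7/86 = 1781669/86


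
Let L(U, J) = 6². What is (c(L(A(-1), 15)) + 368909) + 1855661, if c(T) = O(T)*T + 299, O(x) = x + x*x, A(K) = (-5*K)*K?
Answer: 2272821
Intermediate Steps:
A(K) = -5*K²
L(U, J) = 36
O(x) = x + x²
c(T) = 299 + T²*(1 + T) (c(T) = (T*(1 + T))*T + 299 = T²*(1 + T) + 299 = 299 + T²*(1 + T))
(c(L(A(-1), 15)) + 368909) + 1855661 = ((299 + 36²*(1 + 36)) + 368909) + 1855661 = ((299 + 1296*37) + 368909) + 1855661 = ((299 + 47952) + 368909) + 1855661 = (48251 + 368909) + 1855661 = 417160 + 1855661 = 2272821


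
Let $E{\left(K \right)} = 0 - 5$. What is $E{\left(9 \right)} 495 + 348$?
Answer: $-2127$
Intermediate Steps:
$E{\left(K \right)} = -5$
$E{\left(9 \right)} 495 + 348 = \left(-5\right) 495 + 348 = -2475 + 348 = -2127$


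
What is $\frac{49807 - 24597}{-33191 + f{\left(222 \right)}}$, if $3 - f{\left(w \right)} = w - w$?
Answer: $- \frac{12605}{16594} \approx -0.75961$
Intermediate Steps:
$f{\left(w \right)} = 3$ ($f{\left(w \right)} = 3 - \left(w - w\right) = 3 - 0 = 3 + 0 = 3$)
$\frac{49807 - 24597}{-33191 + f{\left(222 \right)}} = \frac{49807 - 24597}{-33191 + 3} = \frac{49807 - 24597}{-33188} = \left(49807 - 24597\right) \left(- \frac{1}{33188}\right) = 25210 \left(- \frac{1}{33188}\right) = - \frac{12605}{16594}$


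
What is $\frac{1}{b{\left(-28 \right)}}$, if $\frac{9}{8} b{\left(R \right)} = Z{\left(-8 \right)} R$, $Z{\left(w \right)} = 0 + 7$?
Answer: $- \frac{9}{1568} \approx -0.0057398$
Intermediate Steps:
$Z{\left(w \right)} = 7$
$b{\left(R \right)} = \frac{56 R}{9}$ ($b{\left(R \right)} = \frac{8 \cdot 7 R}{9} = \frac{56 R}{9}$)
$\frac{1}{b{\left(-28 \right)}} = \frac{1}{\frac{56}{9} \left(-28\right)} = \frac{1}{- \frac{1568}{9}} = - \frac{9}{1568}$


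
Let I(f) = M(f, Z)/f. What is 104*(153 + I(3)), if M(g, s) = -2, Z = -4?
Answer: 47528/3 ≈ 15843.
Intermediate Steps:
I(f) = -2/f
104*(153 + I(3)) = 104*(153 - 2/3) = 104*(153 - 2*⅓) = 104*(153 - ⅔) = 104*(457/3) = 47528/3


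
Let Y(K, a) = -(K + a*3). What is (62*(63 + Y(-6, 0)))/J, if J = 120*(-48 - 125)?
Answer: -713/3460 ≈ -0.20607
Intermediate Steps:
J = -20760 (J = 120*(-173) = -20760)
Y(K, a) = -K - 3*a (Y(K, a) = -(K + 3*a) = -K - 3*a)
(62*(63 + Y(-6, 0)))/J = (62*(63 + (-1*(-6) - 3*0)))/(-20760) = (62*(63 + (6 + 0)))*(-1/20760) = (62*(63 + 6))*(-1/20760) = (62*69)*(-1/20760) = 4278*(-1/20760) = -713/3460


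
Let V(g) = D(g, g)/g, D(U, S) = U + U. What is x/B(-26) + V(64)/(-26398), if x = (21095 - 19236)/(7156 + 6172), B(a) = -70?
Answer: -25469901/12314139040 ≈ -0.0020683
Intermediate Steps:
D(U, S) = 2*U
V(g) = 2 (V(g) = (2*g)/g = 2)
x = 1859/13328 ≈ 0.13948
x/B(-26) + V(64)/(-26398) = (1859/13328)/(-70) + 2/(-26398) = (1859/13328)*(-1/70) + 2*(-1/26398) = -1859/932960 - 1/13199 = -25469901/12314139040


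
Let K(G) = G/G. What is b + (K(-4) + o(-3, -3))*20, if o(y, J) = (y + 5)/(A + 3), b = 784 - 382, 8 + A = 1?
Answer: 412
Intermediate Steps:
A = -7 (A = -8 + 1 = -7)
b = 402
o(y, J) = -5/4 - y/4 (o(y, J) = (y + 5)/(-7 + 3) = (5 + y)/(-4) = (5 + y)*(-¼) = -5/4 - y/4)
K(G) = 1
b + (K(-4) + o(-3, -3))*20 = 402 + (1 + (-5/4 - ¼*(-3)))*20 = 402 + (1 + (-5/4 + ¾))*20 = 402 + (1 - ½)*20 = 402 + (½)*20 = 402 + 10 = 412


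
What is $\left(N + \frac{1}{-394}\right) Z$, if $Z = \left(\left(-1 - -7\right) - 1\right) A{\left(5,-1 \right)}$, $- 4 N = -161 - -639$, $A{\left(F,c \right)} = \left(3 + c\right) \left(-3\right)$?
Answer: $\frac{706260}{197} \approx 3585.1$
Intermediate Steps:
$A{\left(F,c \right)} = -9 - 3 c$
$N = - \frac{239}{2}$ ($N = - \frac{-161 - -639}{4} = - \frac{-161 + 639}{4} = \left(- \frac{1}{4}\right) 478 = - \frac{239}{2} \approx -119.5$)
$Z = -30$ ($Z = \left(\left(-1 - -7\right) - 1\right) \left(-9 - -3\right) = \left(\left(-1 + 7\right) - 1\right) \left(-9 + 3\right) = \left(6 - 1\right) \left(-6\right) = 5 \left(-6\right) = -30$)
$\left(N + \frac{1}{-394}\right) Z = \left(- \frac{239}{2} + \frac{1}{-394}\right) \left(-30\right) = \left(- \frac{239}{2} - \frac{1}{394}\right) \left(-30\right) = \left(- \frac{23542}{197}\right) \left(-30\right) = \frac{706260}{197}$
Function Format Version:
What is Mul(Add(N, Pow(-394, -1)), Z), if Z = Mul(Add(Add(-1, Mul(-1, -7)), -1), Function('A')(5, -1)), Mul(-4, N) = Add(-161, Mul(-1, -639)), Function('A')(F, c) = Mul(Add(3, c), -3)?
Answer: Rational(706260, 197) ≈ 3585.1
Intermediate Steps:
Function('A')(F, c) = Add(-9, Mul(-3, c))
N = Rational(-239, 2) (N = Mul(Rational(-1, 4), Add(-161, Mul(-1, -639))) = Mul(Rational(-1, 4), Add(-161, 639)) = Mul(Rational(-1, 4), 478) = Rational(-239, 2) ≈ -119.50)
Z = -30 (Z = Mul(Add(Add(-1, Mul(-1, -7)), -1), Add(-9, Mul(-3, -1))) = Mul(Add(Add(-1, 7), -1), Add(-9, 3)) = Mul(Add(6, -1), -6) = Mul(5, -6) = -30)
Mul(Add(N, Pow(-394, -1)), Z) = Mul(Add(Rational(-239, 2), Pow(-394, -1)), -30) = Mul(Add(Rational(-239, 2), Rational(-1, 394)), -30) = Mul(Rational(-23542, 197), -30) = Rational(706260, 197)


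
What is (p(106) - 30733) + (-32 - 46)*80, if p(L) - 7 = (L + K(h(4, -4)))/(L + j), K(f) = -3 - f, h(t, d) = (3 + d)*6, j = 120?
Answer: -8354207/226 ≈ -36966.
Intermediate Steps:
h(t, d) = 18 + 6*d
p(L) = 7 + (3 + L)/(120 + L) (p(L) = 7 + (L + (-3 - (18 + 6*(-4))))/(L + 120) = 7 + (L + (-3 - (18 - 24)))/(120 + L) = 7 + (L + (-3 - 1*(-6)))/(120 + L) = 7 + (L + (-3 + 6))/(120 + L) = 7 + (L + 3)/(120 + L) = 7 + (3 + L)/(120 + L))
(p(106) - 30733) + (-32 - 46)*80 = ((843 + 8*106)/(120 + 106) - 30733) + (-32 - 46)*80 = ((843 + 848)/226 - 30733) - 78*80 = ((1/226)*1691 - 30733) - 6240 = (1691/226 - 30733) - 6240 = -6943967/226 - 6240 = -8354207/226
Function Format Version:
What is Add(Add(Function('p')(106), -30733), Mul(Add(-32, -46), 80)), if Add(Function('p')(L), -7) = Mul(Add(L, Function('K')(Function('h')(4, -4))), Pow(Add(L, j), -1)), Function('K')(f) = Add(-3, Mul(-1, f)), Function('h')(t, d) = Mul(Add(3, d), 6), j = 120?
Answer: Rational(-8354207, 226) ≈ -36966.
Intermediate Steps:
Function('h')(t, d) = Add(18, Mul(6, d))
Function('p')(L) = Add(7, Mul(Pow(Add(120, L), -1), Add(3, L))) (Function('p')(L) = Add(7, Mul(Add(L, Add(-3, Mul(-1, Add(18, Mul(6, -4))))), Pow(Add(L, 120), -1))) = Add(7, Mul(Add(L, Add(-3, Mul(-1, Add(18, -24)))), Pow(Add(120, L), -1))) = Add(7, Mul(Add(L, Add(-3, Mul(-1, -6))), Pow(Add(120, L), -1))) = Add(7, Mul(Add(L, Add(-3, 6)), Pow(Add(120, L), -1))) = Add(7, Mul(Add(L, 3), Pow(Add(120, L), -1))) = Add(7, Mul(Add(3, L), Pow(Add(120, L), -1))) = Add(7, Mul(Pow(Add(120, L), -1), Add(3, L))))
Add(Add(Function('p')(106), -30733), Mul(Add(-32, -46), 80)) = Add(Add(Mul(Pow(Add(120, 106), -1), Add(843, Mul(8, 106))), -30733), Mul(Add(-32, -46), 80)) = Add(Add(Mul(Pow(226, -1), Add(843, 848)), -30733), Mul(-78, 80)) = Add(Add(Mul(Rational(1, 226), 1691), -30733), -6240) = Add(Add(Rational(1691, 226), -30733), -6240) = Add(Rational(-6943967, 226), -6240) = Rational(-8354207, 226)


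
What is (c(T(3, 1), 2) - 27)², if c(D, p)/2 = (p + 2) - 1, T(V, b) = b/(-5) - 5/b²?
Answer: 441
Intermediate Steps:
T(V, b) = -5/b² - b/5 (T(V, b) = b*(-⅕) - 5/b² = -b/5 - 5/b² = -5/b² - b/5)
c(D, p) = 2 + 2*p (c(D, p) = 2*((p + 2) - 1) = 2*((2 + p) - 1) = 2*(1 + p) = 2 + 2*p)
(c(T(3, 1), 2) - 27)² = ((2 + 2*2) - 27)² = ((2 + 4) - 27)² = (6 - 27)² = (-21)² = 441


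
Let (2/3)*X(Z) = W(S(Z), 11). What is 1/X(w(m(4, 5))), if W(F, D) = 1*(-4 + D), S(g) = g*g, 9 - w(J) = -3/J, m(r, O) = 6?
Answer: 2/21 ≈ 0.095238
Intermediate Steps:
w(J) = 9 + 3/J (w(J) = 9 - (-3)/J = 9 + 3/J)
S(g) = g**2
W(F, D) = -4 + D
X(Z) = 21/2 (X(Z) = 3*(-4 + 11)/2 = (3/2)*7 = 21/2)
1/X(w(m(4, 5))) = 1/(21/2) = 2/21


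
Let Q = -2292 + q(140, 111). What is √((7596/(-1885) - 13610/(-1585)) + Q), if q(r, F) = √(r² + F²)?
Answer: √(-816754444199590 + 357060027025*√31921)/597545 ≈ 45.921*I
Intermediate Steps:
q(r, F) = √(F² + r²)
Q = -2292 + √31921 (Q = -2292 + √(111² + 140²) = -2292 + √(12321 + 19600) = -2292 + √31921 ≈ -2113.3)
√((7596/(-1885) - 13610/(-1585)) + Q) = √((7596/(-1885) - 13610/(-1585)) + (-2292 + √31921)) = √((7596*(-1/1885) - 13610*(-1/1585)) + (-2292 + √31921)) = √((-7596/1885 + 2722/317) + (-2292 + √31921)) = √(2723038/597545 + (-2292 + √31921)) = √(-1366850102/597545 + √31921)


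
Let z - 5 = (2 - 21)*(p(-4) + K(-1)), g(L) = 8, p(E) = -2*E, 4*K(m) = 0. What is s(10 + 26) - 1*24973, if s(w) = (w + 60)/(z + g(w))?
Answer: -3471343/139 ≈ -24974.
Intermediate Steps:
K(m) = 0 (K(m) = (¼)*0 = 0)
z = -147 (z = 5 + (2 - 21)*(-2*(-4) + 0) = 5 - 19*(8 + 0) = 5 - 19*8 = 5 - 152 = -147)
s(w) = -60/139 - w/139 (s(w) = (w + 60)/(-147 + 8) = (60 + w)/(-139) = (60 + w)*(-1/139) = -60/139 - w/139)
s(10 + 26) - 1*24973 = (-60/139 - (10 + 26)/139) - 1*24973 = (-60/139 - 1/139*36) - 24973 = (-60/139 - 36/139) - 24973 = -96/139 - 24973 = -3471343/139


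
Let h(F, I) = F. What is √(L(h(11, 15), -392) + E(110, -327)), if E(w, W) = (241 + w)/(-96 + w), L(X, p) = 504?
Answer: 3*√11522/14 ≈ 23.002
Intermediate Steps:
E(w, W) = (241 + w)/(-96 + w)
√(L(h(11, 15), -392) + E(110, -327)) = √(504 + (241 + 110)/(-96 + 110)) = √(504 + 351/14) = √(7407/14) = 3*√11522/14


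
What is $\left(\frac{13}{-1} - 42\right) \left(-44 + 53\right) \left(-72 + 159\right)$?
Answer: $-43065$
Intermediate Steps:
$\left(\frac{13}{-1} - 42\right) \left(-44 + 53\right) \left(-72 + 159\right) = \left(13 \left(-1\right) - 42\right) 9 \cdot 87 = \left(-13 - 42\right) 9 \cdot 87 = \left(-55\right) 9 \cdot 87 = \left(-495\right) 87 = -43065$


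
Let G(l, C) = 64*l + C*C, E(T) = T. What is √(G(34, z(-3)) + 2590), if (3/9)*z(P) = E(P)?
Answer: √4847 ≈ 69.620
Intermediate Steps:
z(P) = 3*P
G(l, C) = C² + 64*l (G(l, C) = 64*l + C² = C² + 64*l)
√(G(34, z(-3)) + 2590) = √(((3*(-3))² + 64*34) + 2590) = √(((-9)² + 2176) + 2590) = √((81 + 2176) + 2590) = √(2257 + 2590) = √4847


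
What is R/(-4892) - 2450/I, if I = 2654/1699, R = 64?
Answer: -2545420557/1622921 ≈ -1568.4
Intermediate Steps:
I = 2654/1699 (I = 2654*(1/1699) = 2654/1699 ≈ 1.5621)
R/(-4892) - 2450/I = 64/(-4892) - 2450/2654/1699 = 64*(-1/4892) - 2450*1699/2654 = -16/1223 - 2081275/1327 = -2545420557/1622921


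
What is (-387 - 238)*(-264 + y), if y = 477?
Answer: -133125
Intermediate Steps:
(-387 - 238)*(-264 + y) = (-387 - 238)*(-264 + 477) = -625*213 = -133125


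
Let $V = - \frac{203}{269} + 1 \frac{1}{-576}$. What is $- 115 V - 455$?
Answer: $- \frac{57021865}{154944} \approx -368.02$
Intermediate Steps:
$V = - \frac{117197}{154944}$ ($V = \left(-203\right) \frac{1}{269} + 1 \left(- \frac{1}{576}\right) = - \frac{203}{269} - \frac{1}{576} = - \frac{117197}{154944} \approx -0.75638$)
$- 115 V - 455 = \left(-115\right) \left(- \frac{117197}{154944}\right) - 455 = \frac{13477655}{154944} - 455 = - \frac{57021865}{154944}$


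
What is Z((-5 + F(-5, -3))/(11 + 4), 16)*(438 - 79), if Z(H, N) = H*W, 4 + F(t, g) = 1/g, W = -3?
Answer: 10052/15 ≈ 670.13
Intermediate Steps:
F(t, g) = -4 + 1/g
Z(H, N) = -3*H (Z(H, N) = H*(-3) = -3*H)
Z((-5 + F(-5, -3))/(11 + 4), 16)*(438 - 79) = (-3*(-5 + (-4 + 1/(-3)))/(11 + 4))*(438 - 79) = -3*(-5 + (-4 - ⅓))/15*359 = -3*(-5 - 13/3)/15*359 = -(-28)/15*359 = -3*(-28/45)*359 = (28/15)*359 = 10052/15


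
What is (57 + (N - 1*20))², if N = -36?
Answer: 1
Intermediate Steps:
(57 + (N - 1*20))² = (57 + (-36 - 1*20))² = (57 + (-36 - 20))² = (57 - 56)² = 1² = 1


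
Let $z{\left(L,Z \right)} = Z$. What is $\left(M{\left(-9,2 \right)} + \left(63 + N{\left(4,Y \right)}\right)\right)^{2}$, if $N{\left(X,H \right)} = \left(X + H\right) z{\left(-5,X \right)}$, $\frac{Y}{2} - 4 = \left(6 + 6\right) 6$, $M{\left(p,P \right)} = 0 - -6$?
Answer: $480249$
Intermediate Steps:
$M{\left(p,P \right)} = 6$ ($M{\left(p,P \right)} = 0 + 6 = 6$)
$Y = 152$ ($Y = 8 + 2 \left(6 + 6\right) 6 = 8 + 2 \cdot 12 \cdot 6 = 8 + 2 \cdot 72 = 8 + 144 = 152$)
$N{\left(X,H \right)} = X \left(H + X\right)$ ($N{\left(X,H \right)} = \left(X + H\right) X = \left(H + X\right) X = X \left(H + X\right)$)
$\left(M{\left(-9,2 \right)} + \left(63 + N{\left(4,Y \right)}\right)\right)^{2} = \left(6 + \left(63 + 4 \left(152 + 4\right)\right)\right)^{2} = \left(6 + \left(63 + 4 \cdot 156\right)\right)^{2} = \left(6 + \left(63 + 624\right)\right)^{2} = \left(6 + 687\right)^{2} = 693^{2} = 480249$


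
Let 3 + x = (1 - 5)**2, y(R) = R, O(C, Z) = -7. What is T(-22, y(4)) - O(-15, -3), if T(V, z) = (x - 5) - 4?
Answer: 11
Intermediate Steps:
x = 13 (x = -3 + (1 - 5)**2 = -3 + (-4)**2 = -3 + 16 = 13)
T(V, z) = 4 (T(V, z) = (13 - 5) - 4 = 8 - 4 = 4)
T(-22, y(4)) - O(-15, -3) = 4 - 1*(-7) = 4 + 7 = 11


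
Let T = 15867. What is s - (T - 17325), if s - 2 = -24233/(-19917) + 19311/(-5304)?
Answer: 51325991975/35213256 ≈ 1457.6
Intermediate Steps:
s = -14935273/35213256 (s = 2 + (-24233/(-19917) + 19311/(-5304)) = 2 + (-24233*(-1/19917) + 19311*(-1/5304)) = 2 + (24233/19917 - 6437/1768) = 2 - 85361785/35213256 = -14935273/35213256 ≈ -0.42414)
s - (T - 17325) = -14935273/35213256 - (15867 - 17325) = -14935273/35213256 - 1*(-1458) = -14935273/35213256 + 1458 = 51325991975/35213256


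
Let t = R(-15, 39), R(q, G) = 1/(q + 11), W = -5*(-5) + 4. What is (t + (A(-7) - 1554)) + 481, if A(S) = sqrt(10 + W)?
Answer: -4293/4 + sqrt(39) ≈ -1067.0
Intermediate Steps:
W = 29 (W = 25 + 4 = 29)
R(q, G) = 1/(11 + q)
A(S) = sqrt(39) (A(S) = sqrt(10 + 29) = sqrt(39))
t = -1/4 (t = 1/(11 - 15) = 1/(-4) = -1/4 ≈ -0.25000)
(t + (A(-7) - 1554)) + 481 = (-1/4 + (sqrt(39) - 1554)) + 481 = (-1/4 + (-1554 + sqrt(39))) + 481 = (-6217/4 + sqrt(39)) + 481 = -4293/4 + sqrt(39)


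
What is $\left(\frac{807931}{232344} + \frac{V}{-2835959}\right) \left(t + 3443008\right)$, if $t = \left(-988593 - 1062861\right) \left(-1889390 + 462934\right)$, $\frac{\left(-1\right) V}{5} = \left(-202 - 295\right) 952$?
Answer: $\frac{91008226262290250199478}{11766393891} \approx 7.7346 \cdot 10^{12}$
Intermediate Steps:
$V = 2365720$ ($V = - 5 \left(-202 - 295\right) 952 = - 5 \left(\left(-497\right) 952\right) = \left(-5\right) \left(-473144\right) = 2365720$)
$t = 2926308867024$ ($t = \left(-2051454\right) \left(-1426456\right) = 2926308867024$)
$\left(\frac{807931}{232344} + \frac{V}{-2835959}\right) \left(t + 3443008\right) = \left(\frac{807931}{232344} + \frac{2365720}{-2835959}\right) \left(2926308867024 + 3443008\right) = \left(807931 \cdot \frac{1}{232344} + 2365720 \left(- \frac{1}{2835959}\right)\right) 2926312310032 = \left(\frac{807931}{232344} - \frac{337960}{405137}\right) 2926312310032 = \frac{248799763307}{94131151128} \cdot 2926312310032 = \frac{91008226262290250199478}{11766393891}$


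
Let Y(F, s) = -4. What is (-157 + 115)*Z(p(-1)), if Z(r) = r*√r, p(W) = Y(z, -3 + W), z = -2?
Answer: 336*I ≈ 336.0*I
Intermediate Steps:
p(W) = -4
Z(r) = r^(3/2)
(-157 + 115)*Z(p(-1)) = (-157 + 115)*(-4)^(3/2) = -(-336)*I = 336*I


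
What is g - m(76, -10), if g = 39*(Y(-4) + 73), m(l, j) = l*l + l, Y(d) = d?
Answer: -3161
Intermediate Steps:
m(l, j) = l + l² (m(l, j) = l² + l = l + l²)
g = 2691 (g = 39*(-4 + 73) = 39*69 = 2691)
g - m(76, -10) = 2691 - 76*(1 + 76) = 2691 - 76*77 = 2691 - 1*5852 = 2691 - 5852 = -3161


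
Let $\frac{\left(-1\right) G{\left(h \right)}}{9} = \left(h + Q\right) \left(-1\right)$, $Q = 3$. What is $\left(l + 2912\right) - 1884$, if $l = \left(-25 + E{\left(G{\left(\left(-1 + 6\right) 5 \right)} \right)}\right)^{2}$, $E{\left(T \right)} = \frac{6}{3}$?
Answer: $1557$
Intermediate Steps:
$G{\left(h \right)} = 27 + 9 h$ ($G{\left(h \right)} = - 9 \left(h + 3\right) \left(-1\right) = - 9 \left(3 + h\right) \left(-1\right) = - 9 \left(-3 - h\right) = 27 + 9 h$)
$E{\left(T \right)} = 2$ ($E{\left(T \right)} = 6 \cdot \frac{1}{3} = 2$)
$l = 529$ ($l = \left(-25 + 2\right)^{2} = \left(-23\right)^{2} = 529$)
$\left(l + 2912\right) - 1884 = \left(529 + 2912\right) - 1884 = 3441 - 1884 = 1557$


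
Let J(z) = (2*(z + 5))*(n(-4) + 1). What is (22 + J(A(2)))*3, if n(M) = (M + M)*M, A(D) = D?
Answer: 1452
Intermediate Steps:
n(M) = 2*M**2 (n(M) = (2*M)*M = 2*M**2)
J(z) = 330 + 66*z (J(z) = (2*(z + 5))*(2*(-4)**2 + 1) = (2*(5 + z))*(2*16 + 1) = (10 + 2*z)*(32 + 1) = (10 + 2*z)*33 = 330 + 66*z)
(22 + J(A(2)))*3 = (22 + (330 + 66*2))*3 = (22 + (330 + 132))*3 = (22 + 462)*3 = 484*3 = 1452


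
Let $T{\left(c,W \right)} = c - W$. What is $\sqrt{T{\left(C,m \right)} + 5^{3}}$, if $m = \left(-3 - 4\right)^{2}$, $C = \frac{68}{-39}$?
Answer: $\frac{4 \sqrt{7059}}{39} \approx 8.6172$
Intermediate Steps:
$C = - \frac{68}{39}$ ($C = 68 \left(- \frac{1}{39}\right) = - \frac{68}{39} \approx -1.7436$)
$m = 49$ ($m = \left(-7\right)^{2} = 49$)
$\sqrt{T{\left(C,m \right)} + 5^{3}} = \sqrt{\left(- \frac{68}{39} - 49\right) + 5^{3}} = \sqrt{\left(- \frac{68}{39} - 49\right) + 125} = \sqrt{- \frac{1979}{39} + 125} = \sqrt{\frac{2896}{39}} = \frac{4 \sqrt{7059}}{39}$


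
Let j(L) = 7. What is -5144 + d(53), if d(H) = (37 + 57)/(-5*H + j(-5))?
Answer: -663623/129 ≈ -5144.4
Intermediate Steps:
d(H) = 94/(7 - 5*H) (d(H) = (37 + 57)/(-5*H + 7) = 94/(7 - 5*H))
-5144 + d(53) = -5144 - 94/(-7 + 5*53) = -5144 - 94/(-7 + 265) = -5144 - 94/258 = -5144 - 94*1/258 = -5144 - 47/129 = -663623/129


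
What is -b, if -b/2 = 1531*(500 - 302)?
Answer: 606276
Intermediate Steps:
b = -606276 (b = -3062*(500 - 302) = -3062*198 = -2*303138 = -606276)
-b = -1*(-606276) = 606276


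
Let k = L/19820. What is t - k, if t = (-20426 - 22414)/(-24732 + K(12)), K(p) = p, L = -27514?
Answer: 1592953/510365 ≈ 3.1212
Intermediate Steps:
t = 357/206 (t = (-20426 - 22414)/(-24732 + 12) = -42840/(-24720) = -42840*(-1/24720) = 357/206 ≈ 1.7330)
k = -13757/9910 (k = -27514/19820 = -27514*1/19820 = -13757/9910 ≈ -1.3882)
t - k = 357/206 - 1*(-13757/9910) = 357/206 + 13757/9910 = 1592953/510365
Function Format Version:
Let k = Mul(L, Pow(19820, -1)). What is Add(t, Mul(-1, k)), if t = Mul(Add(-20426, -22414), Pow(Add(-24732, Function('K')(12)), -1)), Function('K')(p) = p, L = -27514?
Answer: Rational(1592953, 510365) ≈ 3.1212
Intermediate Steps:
t = Rational(357, 206) (t = Mul(Add(-20426, -22414), Pow(Add(-24732, 12), -1)) = Mul(-42840, Pow(-24720, -1)) = Mul(-42840, Rational(-1, 24720)) = Rational(357, 206) ≈ 1.7330)
k = Rational(-13757, 9910) (k = Mul(-27514, Pow(19820, -1)) = Mul(-27514, Rational(1, 19820)) = Rational(-13757, 9910) ≈ -1.3882)
Add(t, Mul(-1, k)) = Add(Rational(357, 206), Mul(-1, Rational(-13757, 9910))) = Add(Rational(357, 206), Rational(13757, 9910)) = Rational(1592953, 510365)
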